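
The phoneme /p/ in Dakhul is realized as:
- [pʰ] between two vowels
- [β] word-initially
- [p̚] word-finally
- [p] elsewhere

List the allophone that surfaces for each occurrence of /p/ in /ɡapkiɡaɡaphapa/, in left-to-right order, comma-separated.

Occurrence 1 (position 3): no conditioning environment matches → elsewhere allophone [p].
Occurrence 2 (position 10): no conditioning environment matches → elsewhere allophone [p].
Occurrence 3 (position 13): between two vowels → [pʰ].

[p], [p], [pʰ]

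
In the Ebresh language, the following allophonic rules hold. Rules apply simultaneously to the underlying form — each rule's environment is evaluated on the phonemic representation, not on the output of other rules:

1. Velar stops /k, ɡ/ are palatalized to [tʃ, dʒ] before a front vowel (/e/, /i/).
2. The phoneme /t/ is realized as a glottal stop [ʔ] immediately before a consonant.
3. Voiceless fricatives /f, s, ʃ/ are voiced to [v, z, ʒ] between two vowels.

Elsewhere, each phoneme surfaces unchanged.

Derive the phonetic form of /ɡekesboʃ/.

/ɡ/ — word-initial, before a front vowel — surfaces as [dʒ] (rule 1).
/e/ — not in any rule's target class → [e].
Rule 1 applies to /k/ (between /e/ and /e/: before a front vowel) → [tʃ].
/e/ (between /k/ and /s/) is unaffected → [e].
/s/ (between /e/ and /b/) fails the environment for rule 3, so it stays [s].
/b/ (between /s/ and /o/): no rule targets it → [b].
/o/ (between /b/ and /ʃ/) is unaffected → [o].
/ʃ/ (word-final) is in the target of rule 3 but the environment (between two vowels) is not met → [ʃ].

[dʒetʃesboʃ]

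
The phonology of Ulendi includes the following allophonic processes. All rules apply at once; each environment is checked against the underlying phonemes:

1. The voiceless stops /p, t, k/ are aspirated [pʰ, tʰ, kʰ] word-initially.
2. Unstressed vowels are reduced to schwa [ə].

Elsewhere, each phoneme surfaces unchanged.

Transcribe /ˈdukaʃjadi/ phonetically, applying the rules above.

[ˈdukəʃjədə]

/d/ stays [d].
/u/ (between /d/ and /k/) is in the target of rule 2 but the environment (in an unstressed syllable) is not met → [u].
/k/ — between /u/ and /a/; rule 1 does not apply here → [k].
Rule 2 applies to /a/ (between /k/ and /ʃ/: in an unstressed syllable) → [ə].
/ʃ/ — not in any rule's target class → [ʃ].
/j/ (between /ʃ/ and /a/): no rule targets it → [j].
/a/ — between /j/ and /d/, in an unstressed syllable — surfaces as [ə] (rule 2).
/d/ — not in any rule's target class → [d].
/i/ (word-final): in an unstressed syllable, so rule 2 applies → [ə].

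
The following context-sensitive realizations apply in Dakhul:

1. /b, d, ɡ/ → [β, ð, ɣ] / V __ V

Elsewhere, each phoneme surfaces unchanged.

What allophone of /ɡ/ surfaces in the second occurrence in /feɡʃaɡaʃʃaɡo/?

/ɡ/ meets the environment for rule 1 (between two vowels) → [ɣ].

[ɣ]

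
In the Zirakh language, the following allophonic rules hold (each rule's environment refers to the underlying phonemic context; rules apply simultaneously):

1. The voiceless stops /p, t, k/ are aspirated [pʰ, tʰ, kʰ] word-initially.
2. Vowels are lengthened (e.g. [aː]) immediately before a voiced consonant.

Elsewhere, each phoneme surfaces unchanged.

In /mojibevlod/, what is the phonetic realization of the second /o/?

[oː]

/o/ meets the environment for rule 2 (before a voiced consonant) → [oː].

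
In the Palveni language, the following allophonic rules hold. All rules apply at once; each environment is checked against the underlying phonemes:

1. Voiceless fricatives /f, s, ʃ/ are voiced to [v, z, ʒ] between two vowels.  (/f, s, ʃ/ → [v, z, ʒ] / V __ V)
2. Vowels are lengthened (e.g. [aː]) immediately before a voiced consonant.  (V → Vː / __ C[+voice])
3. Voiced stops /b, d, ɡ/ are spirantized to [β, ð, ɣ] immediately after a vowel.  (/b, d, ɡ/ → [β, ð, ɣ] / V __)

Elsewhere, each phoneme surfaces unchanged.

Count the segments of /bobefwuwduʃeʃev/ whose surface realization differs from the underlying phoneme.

6

Segments that undergo a rule: /o/ → [oː] (rule 2); /b/ → [β] (rule 3); /u/ → [uː] (rule 2); /ʃ/ → [ʒ] (rule 1); /ʃ/ → [ʒ] (rule 1); /e/ → [eː] (rule 2).
All other segments surface unchanged.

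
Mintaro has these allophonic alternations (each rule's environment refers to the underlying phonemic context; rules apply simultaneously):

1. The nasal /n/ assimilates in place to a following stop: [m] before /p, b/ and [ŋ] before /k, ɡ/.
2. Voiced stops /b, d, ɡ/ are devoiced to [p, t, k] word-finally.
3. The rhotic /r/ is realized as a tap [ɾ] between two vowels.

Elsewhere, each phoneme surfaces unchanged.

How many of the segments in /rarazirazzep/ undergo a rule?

2

Segments that undergo a rule: /r/ → [ɾ] (rule 3); /r/ → [ɾ] (rule 3).
All other segments surface unchanged.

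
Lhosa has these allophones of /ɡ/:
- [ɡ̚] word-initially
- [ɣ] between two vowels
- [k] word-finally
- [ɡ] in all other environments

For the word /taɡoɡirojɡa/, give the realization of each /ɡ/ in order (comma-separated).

[ɣ], [ɣ], [ɡ]

Occurrence 1 (position 3): between two vowels → [ɣ].
Occurrence 2 (position 5): between two vowels → [ɣ].
Occurrence 3 (position 10): no conditioning environment matches → elsewhere allophone [ɡ].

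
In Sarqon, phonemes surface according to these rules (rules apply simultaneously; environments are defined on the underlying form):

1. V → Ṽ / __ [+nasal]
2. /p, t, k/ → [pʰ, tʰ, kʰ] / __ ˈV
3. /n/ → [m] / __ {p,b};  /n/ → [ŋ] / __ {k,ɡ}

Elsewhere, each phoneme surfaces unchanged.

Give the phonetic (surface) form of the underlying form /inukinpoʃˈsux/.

[ĩnukĩmpoʃˈsux]

/i/ (word-initial): before a nasal consonant, so rule 1 applies → [ĩ].
/n/ — between /i/ and /u/; rule 3 does not apply here → [n].
/u/ (between /n/ and /k/): rule 1 targets it, but not before a nasal consonant → unchanged [u].
/k/ (between /u/ and /i/) fails the environment for rule 2, so it stays [k].
/i/ — between /k/ and /n/, before a nasal consonant — surfaces as [ĩ] (rule 1).
/n/ (between /i/ and /p/): before a labial or velar stop, so rule 3 applies → [m].
/p/ (between /n/ and /o/) is in the target of rule 2 but the environment (immediately before a stressed vowel) is not met → [p].
/o/ (between /p/ and /ʃ/) is in the target of rule 1 but the environment (before a nasal consonant) is not met → [o].
/ʃ/ (between /o/ and /s/) is unaffected → [ʃ].
/s/ stays [s].
/u/ (between /s/ and /x/) is in the target of rule 1 but the environment (before a nasal consonant) is not met → [u].
/x/ stays [x].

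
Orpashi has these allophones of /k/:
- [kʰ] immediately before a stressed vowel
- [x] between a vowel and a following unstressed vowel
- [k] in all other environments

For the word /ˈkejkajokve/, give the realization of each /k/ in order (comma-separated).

Occurrence 1 (position 1): immediately before a stressed vowel → [kʰ].
Occurrence 2 (position 4): no conditioning environment matches → elsewhere allophone [k].
Occurrence 3 (position 8): no conditioning environment matches → elsewhere allophone [k].

[kʰ], [k], [k]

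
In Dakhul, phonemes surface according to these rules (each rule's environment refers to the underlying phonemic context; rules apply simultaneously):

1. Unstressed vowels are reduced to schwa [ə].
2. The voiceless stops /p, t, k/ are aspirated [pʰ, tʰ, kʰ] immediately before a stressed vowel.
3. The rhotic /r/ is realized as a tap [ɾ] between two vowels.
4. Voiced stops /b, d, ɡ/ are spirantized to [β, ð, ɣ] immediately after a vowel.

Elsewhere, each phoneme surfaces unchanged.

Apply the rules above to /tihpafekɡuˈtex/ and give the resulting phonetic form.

[təhpəfəkɡəˈtʰex]

/t/ (word-initial) is in the target of rule 2 but the environment (immediately before a stressed vowel) is not met → [t].
/i/ (between /t/ and /h/): in an unstressed syllable, so rule 1 applies → [ə].
/h/ (between /i/ and /p/): no rule targets it → [h].
/p/ (between /h/ and /a/): rule 2 targets it, but not immediately before a stressed vowel → unchanged [p].
/a/ (between /p/ and /f/): in an unstressed syllable, so rule 1 applies → [ə].
/f/ stays [f].
Rule 1 applies to /e/ (between /f/ and /k/: in an unstressed syllable) → [ə].
/k/ — between /e/ and /ɡ/; rule 2 does not apply here → [k].
/ɡ/ (between /k/ and /u/) is in the target of rule 4 but the environment (immediately after a vowel) is not met → [ɡ].
/u/ (between /ɡ/ and /t/) occurs in an unstressed syllable → [ə] by rule 1.
/t/ — between /u/ and /e/, immediately before a stressed vowel — surfaces as [tʰ] (rule 2).
/e/ — between /t/ and /x/; rule 1 does not apply here → [e].
/x/ (word-final) is unaffected → [x].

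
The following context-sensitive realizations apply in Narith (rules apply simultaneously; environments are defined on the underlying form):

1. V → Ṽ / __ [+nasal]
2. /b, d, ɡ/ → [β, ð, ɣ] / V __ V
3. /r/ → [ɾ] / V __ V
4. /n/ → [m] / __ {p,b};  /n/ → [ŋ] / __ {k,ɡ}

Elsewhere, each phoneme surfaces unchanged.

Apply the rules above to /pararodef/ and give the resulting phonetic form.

[paɾaɾoðef]

/p/ (word-initial): no rule targets it → [p].
/a/ — between /p/ and /r/; rule 1 does not apply here → [a].
/r/ — between /a/ and /a/, between two vowels — surfaces as [ɾ] (rule 3).
/a/ (between /r/ and /r/) fails the environment for rule 1, so it stays [a].
/r/ meets the environment for rule 3 (between two vowels) → [ɾ].
/o/ — between /r/ and /d/; rule 1 does not apply here → [o].
/d/ (between /o/ and /e/): between two vowels, so rule 2 applies → [ð].
/e/ — between /d/ and /f/; rule 1 does not apply here → [e].
/f/ (word-final): no rule targets it → [f].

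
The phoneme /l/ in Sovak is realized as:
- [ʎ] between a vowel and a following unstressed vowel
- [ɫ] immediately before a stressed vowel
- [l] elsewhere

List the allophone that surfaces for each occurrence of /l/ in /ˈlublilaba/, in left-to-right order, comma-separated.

Occurrence 1 (position 1): immediately before a stressed vowel → [ɫ].
Occurrence 2 (position 4): no conditioning environment matches → elsewhere allophone [l].
Occurrence 3 (position 6): between a vowel and a following unstressed vowel → [ʎ].

[ɫ], [l], [ʎ]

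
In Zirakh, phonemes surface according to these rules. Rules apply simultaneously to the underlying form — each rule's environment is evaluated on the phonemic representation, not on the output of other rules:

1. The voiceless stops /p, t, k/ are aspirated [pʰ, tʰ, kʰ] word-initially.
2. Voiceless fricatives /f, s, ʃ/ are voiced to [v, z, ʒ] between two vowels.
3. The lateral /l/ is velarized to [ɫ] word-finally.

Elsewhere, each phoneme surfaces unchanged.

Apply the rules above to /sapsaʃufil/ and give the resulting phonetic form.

[sapsaʒuviɫ]

/s/ (word-initial): rule 2 targets it, but not between two vowels → unchanged [s].
/a/ (between /s/ and /p/): no rule targets it → [a].
/p/ (between /a/ and /s/) fails the environment for rule 1, so it stays [p].
/s/ — between /p/ and /a/; rule 2 does not apply here → [s].
/a/ stays [a].
Rule 2 applies to /ʃ/ (between /a/ and /u/: between two vowels) → [ʒ].
/u/ stays [u].
/f/ meets the environment for rule 2 (between two vowels) → [v].
/i/ (between /f/ and /l/) is unaffected → [i].
/l/ (word-final): word-finally, so rule 3 applies → [ɫ].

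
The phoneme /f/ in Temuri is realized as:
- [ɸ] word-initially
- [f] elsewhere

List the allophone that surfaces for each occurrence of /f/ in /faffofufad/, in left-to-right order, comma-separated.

[ɸ], [f], [f], [f], [f]

Occurrence 1 (position 1): word-initially → [ɸ].
Occurrence 2 (position 3): no conditioning environment matches → elsewhere allophone [f].
Occurrence 3 (position 4): no conditioning environment matches → elsewhere allophone [f].
Occurrence 4 (position 6): no conditioning environment matches → elsewhere allophone [f].
Occurrence 5 (position 8): no conditioning environment matches → elsewhere allophone [f].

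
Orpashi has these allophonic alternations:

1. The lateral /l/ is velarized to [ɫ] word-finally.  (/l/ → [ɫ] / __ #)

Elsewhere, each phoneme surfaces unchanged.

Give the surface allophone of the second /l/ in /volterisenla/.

[l]

/l/ (between /n/ and /a/) fails the environment for rule 1, so it stays [l].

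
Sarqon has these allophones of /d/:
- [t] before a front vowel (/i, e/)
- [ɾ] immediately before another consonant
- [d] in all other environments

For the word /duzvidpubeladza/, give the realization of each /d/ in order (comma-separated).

Occurrence 1 (position 1): no conditioning environment matches → elsewhere allophone [d].
Occurrence 2 (position 6): immediately before another consonant → [ɾ].
Occurrence 3 (position 13): immediately before another consonant → [ɾ].

[d], [ɾ], [ɾ]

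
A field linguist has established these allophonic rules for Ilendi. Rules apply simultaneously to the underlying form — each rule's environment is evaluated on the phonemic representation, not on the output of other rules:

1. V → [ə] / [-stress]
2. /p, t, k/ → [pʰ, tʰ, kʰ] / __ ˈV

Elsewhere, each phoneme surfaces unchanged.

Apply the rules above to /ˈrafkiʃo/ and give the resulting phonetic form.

/r/ (word-initial): no rule targets it → [r].
/a/ (between /r/ and /f/) fails the environment for rule 1, so it stays [a].
/f/ (between /a/ and /k/): no rule targets it → [f].
/k/ (between /f/ and /i/): rule 2 targets it, but not immediately before a stressed vowel → unchanged [k].
/i/ — between /k/ and /ʃ/, in an unstressed syllable — surfaces as [ə] (rule 1).
/ʃ/ (between /i/ and /o/): no rule targets it → [ʃ].
/o/ (word-final): in an unstressed syllable, so rule 1 applies → [ə].

[ˈrafkəʃə]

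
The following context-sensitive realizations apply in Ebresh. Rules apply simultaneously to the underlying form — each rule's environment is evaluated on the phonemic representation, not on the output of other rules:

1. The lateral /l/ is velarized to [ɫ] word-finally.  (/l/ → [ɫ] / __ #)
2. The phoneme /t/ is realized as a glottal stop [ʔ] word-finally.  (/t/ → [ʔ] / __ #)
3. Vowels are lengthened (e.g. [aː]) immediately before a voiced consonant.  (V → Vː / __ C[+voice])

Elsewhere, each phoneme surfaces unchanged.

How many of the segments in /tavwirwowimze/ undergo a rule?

Segments that undergo a rule: /a/ → [aː] (rule 3); /i/ → [iː] (rule 3); /o/ → [oː] (rule 3); /i/ → [iː] (rule 3).
All other segments surface unchanged.

4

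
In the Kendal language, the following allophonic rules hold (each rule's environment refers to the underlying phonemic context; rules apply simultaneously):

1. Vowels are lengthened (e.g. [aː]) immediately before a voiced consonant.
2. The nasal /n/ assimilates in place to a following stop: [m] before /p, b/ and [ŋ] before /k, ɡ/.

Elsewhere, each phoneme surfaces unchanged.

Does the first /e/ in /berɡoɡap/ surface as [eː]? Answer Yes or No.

Yes

/e/ (between /b/ and /r/): before a voiced consonant, so rule 1 applies → [eː].
The actual realization is [eː], which matches [eː].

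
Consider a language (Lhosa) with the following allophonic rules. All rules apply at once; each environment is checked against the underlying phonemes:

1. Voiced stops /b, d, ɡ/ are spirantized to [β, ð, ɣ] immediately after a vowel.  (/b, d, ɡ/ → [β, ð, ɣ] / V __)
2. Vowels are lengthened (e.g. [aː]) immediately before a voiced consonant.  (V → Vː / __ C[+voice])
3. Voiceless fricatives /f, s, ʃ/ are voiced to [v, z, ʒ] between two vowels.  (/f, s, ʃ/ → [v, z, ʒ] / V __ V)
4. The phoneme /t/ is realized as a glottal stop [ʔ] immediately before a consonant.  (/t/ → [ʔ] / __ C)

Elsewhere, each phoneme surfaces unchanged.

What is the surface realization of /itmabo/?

/i/ — word-initial; rule 2 does not apply here → [i].
/t/ (between /i/ and /m/) occurs immediately before a consonant → [ʔ] by rule 4.
/m/ (between /t/ and /a/) is unaffected → [m].
Rule 2 applies to /a/ (between /m/ and /b/: before a voiced consonant) → [aː].
/b/ — between /a/ and /o/, immediately after a vowel — surfaces as [β] (rule 1).
/o/ — word-final; rule 2 does not apply here → [o].

[iʔmaːβo]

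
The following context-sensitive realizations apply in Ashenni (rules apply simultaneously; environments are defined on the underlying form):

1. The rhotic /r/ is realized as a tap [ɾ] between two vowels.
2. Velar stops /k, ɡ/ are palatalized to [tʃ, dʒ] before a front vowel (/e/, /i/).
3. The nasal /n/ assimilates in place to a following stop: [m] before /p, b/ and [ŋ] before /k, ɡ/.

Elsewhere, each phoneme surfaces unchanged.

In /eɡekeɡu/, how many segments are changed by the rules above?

Segments that undergo a rule: /ɡ/ → [dʒ] (rule 2); /k/ → [tʃ] (rule 2).
All other segments surface unchanged.

2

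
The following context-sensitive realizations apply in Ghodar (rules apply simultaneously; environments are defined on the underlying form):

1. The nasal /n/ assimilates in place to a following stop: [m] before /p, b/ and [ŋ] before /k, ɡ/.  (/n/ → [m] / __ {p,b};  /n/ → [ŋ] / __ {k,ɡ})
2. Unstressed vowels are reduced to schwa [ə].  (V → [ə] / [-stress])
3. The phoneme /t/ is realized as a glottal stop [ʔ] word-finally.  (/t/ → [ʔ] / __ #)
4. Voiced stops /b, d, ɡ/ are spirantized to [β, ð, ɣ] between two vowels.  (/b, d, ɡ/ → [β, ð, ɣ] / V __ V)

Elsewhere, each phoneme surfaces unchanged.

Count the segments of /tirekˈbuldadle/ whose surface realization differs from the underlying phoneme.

4

Segments that undergo a rule: /i/ → [ə] (rule 2); /e/ → [ə] (rule 2); /a/ → [ə] (rule 2); /e/ → [ə] (rule 2).
All other segments surface unchanged.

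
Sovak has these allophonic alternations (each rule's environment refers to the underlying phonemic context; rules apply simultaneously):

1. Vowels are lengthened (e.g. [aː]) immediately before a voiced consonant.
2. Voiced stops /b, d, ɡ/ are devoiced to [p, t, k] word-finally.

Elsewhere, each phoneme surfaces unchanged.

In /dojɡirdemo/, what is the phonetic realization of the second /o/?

/o/ (word-final) fails the environment for rule 1, so it stays [o].

[o]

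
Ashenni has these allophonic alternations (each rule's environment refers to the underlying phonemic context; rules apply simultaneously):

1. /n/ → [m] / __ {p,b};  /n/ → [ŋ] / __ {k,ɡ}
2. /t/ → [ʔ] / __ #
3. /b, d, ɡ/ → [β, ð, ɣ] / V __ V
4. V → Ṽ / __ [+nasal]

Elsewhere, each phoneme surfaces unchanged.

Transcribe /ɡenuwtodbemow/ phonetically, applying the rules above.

/ɡ/ (word-initial) is in the target of rule 3 but the environment (between two vowels) is not met → [ɡ].
/e/ (between /ɡ/ and /n/): before a nasal consonant, so rule 4 applies → [ẽ].
/n/ — between /e/ and /u/; rule 1 does not apply here → [n].
/u/ (between /n/ and /w/) fails the environment for rule 4, so it stays [u].
/t/ (between /w/ and /o/) fails the environment for rule 2, so it stays [t].
/o/ (between /t/ and /d/): rule 4 targets it, but not before a nasal consonant → unchanged [o].
/d/ (between /o/ and /b/) is in the target of rule 3 but the environment (between two vowels) is not met → [d].
/b/ (between /d/ and /e/) fails the environment for rule 3, so it stays [b].
/e/ (between /b/ and /m/) occurs before a nasal consonant → [ẽ] by rule 4.
/o/ — between /m/ and /w/; rule 4 does not apply here → [o].

[ɡẽnuwtodbẽmow]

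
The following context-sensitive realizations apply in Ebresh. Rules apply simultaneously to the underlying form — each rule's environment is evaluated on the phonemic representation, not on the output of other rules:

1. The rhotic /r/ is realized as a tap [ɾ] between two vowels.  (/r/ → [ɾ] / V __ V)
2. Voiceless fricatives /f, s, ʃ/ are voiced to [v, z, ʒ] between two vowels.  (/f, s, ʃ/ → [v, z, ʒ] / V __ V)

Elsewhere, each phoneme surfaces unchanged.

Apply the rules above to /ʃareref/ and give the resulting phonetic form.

/ʃ/ (word-initial) fails the environment for rule 2, so it stays [ʃ].
/a/ stays [a].
Rule 1 applies to /r/ (between /a/ and /e/: between two vowels) → [ɾ].
/e/ (between /r/ and /r/): no rule targets it → [e].
Rule 1 applies to /r/ (between /e/ and /e/: between two vowels) → [ɾ].
/e/ — not in any rule's target class → [e].
/f/ (word-final) is in the target of rule 2 but the environment (between two vowels) is not met → [f].

[ʃaɾeɾef]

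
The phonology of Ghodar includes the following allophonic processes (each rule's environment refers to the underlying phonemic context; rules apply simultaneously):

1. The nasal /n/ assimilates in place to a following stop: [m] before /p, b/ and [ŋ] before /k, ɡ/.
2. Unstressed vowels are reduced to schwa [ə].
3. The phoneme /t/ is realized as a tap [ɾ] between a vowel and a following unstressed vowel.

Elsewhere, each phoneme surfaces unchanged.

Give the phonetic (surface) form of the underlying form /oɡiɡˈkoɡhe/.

Rule 2 applies to /o/ (word-initial: in an unstressed syllable) → [ə].
/i/ (between /ɡ/ and /ɡ/): in an unstressed syllable, so rule 2 applies → [ə].
/o/ — between /k/ and /ɡ/; rule 2 does not apply here → [o].
/e/ meets the environment for rule 2 (in an unstressed syllable) → [ə].

[əɡəɡˈkoɡhə]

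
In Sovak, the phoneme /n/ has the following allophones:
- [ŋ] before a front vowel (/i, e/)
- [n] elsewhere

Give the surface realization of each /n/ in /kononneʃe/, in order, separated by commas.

[n], [n], [ŋ]

Occurrence 1 (position 3): no conditioning environment matches → elsewhere allophone [n].
Occurrence 2 (position 5): no conditioning environment matches → elsewhere allophone [n].
Occurrence 3 (position 6): before a front vowel (/i, e/) → [ŋ].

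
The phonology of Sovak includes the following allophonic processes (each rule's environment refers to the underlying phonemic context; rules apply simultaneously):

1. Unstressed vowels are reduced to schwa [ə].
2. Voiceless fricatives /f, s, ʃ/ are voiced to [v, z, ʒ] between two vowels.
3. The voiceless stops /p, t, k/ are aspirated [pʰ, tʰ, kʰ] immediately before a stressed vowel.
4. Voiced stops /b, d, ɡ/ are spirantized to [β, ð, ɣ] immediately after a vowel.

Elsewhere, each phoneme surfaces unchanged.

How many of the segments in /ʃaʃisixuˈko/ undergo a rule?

Segments that undergo a rule: /a/ → [ə] (rule 1); /ʃ/ → [ʒ] (rule 2); /i/ → [ə] (rule 1); /s/ → [z] (rule 2); /i/ → [ə] (rule 1); /u/ → [ə] (rule 1); /k/ → [kʰ] (rule 3).
All other segments surface unchanged.

7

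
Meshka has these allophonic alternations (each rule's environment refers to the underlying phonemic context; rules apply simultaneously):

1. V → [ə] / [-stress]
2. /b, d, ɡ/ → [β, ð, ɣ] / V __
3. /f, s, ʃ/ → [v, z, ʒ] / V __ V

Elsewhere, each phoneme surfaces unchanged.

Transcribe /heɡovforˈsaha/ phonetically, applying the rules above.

/h/ (word-initial) is unaffected → [h].
Rule 1 applies to /e/ (between /h/ and /ɡ/: in an unstressed syllable) → [ə].
/ɡ/ — between /e/ and /o/, immediately after a vowel — surfaces as [ɣ] (rule 2).
/o/ — between /ɡ/ and /v/, in an unstressed syllable — surfaces as [ə] (rule 1).
/v/ (between /o/ and /f/): no rule targets it → [v].
/f/ — between /v/ and /o/; rule 3 does not apply here → [f].
Rule 1 applies to /o/ (between /f/ and /r/: in an unstressed syllable) → [ə].
/r/ stays [r].
/s/ — between /r/ and /a/; rule 3 does not apply here → [s].
/a/ — between /s/ and /h/; rule 1 does not apply here → [a].
/h/ stays [h].
/a/ — word-final, in an unstressed syllable — surfaces as [ə] (rule 1).

[həɣəvfərˈsahə]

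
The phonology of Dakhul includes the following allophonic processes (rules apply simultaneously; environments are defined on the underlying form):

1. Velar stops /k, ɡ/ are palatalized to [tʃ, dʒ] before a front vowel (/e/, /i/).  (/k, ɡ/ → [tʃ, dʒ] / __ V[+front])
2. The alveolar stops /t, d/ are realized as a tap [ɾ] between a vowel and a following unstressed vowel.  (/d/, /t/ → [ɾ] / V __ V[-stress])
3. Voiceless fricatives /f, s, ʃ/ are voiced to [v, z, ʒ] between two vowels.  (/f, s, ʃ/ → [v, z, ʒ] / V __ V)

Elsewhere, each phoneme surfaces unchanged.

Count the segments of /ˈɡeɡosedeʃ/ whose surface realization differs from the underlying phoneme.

Segments that undergo a rule: /ɡ/ → [dʒ] (rule 1); /s/ → [z] (rule 3); /d/ → [ɾ] (rule 2).
All other segments surface unchanged.

3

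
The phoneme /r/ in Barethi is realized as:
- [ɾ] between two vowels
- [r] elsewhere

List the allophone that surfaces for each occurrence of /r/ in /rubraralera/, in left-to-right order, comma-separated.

[r], [r], [ɾ], [ɾ]

Occurrence 1 (position 1): no conditioning environment matches → elsewhere allophone [r].
Occurrence 2 (position 4): no conditioning environment matches → elsewhere allophone [r].
Occurrence 3 (position 6): between two vowels → [ɾ].
Occurrence 4 (position 10): between two vowels → [ɾ].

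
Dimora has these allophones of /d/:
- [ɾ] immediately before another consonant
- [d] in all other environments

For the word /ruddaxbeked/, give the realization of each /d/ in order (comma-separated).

[ɾ], [d], [d]

Occurrence 1 (position 3): immediately before another consonant → [ɾ].
Occurrence 2 (position 4): no conditioning environment matches → elsewhere allophone [d].
Occurrence 3 (position 11): no conditioning environment matches → elsewhere allophone [d].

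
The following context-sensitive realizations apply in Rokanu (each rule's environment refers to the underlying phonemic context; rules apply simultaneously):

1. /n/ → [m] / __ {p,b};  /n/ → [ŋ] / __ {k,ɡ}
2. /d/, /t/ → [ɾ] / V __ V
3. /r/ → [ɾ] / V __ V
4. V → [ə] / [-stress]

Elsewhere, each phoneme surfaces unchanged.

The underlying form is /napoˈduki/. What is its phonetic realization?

/n/ (word-initial): rule 1 targets it, but not before a labial or velar stop → unchanged [n].
/a/ (between /n/ and /p/) occurs in an unstressed syllable → [ə] by rule 4.
Rule 4 applies to /o/ (between /p/ and /d/: in an unstressed syllable) → [ə].
Rule 2 applies to /d/ (between /o/ and /u/: between two vowels) → [ɾ].
/u/ — between /d/ and /k/; rule 4 does not apply here → [u].
Rule 4 applies to /i/ (word-final: in an unstressed syllable) → [ə].

[nəpəˈɾukə]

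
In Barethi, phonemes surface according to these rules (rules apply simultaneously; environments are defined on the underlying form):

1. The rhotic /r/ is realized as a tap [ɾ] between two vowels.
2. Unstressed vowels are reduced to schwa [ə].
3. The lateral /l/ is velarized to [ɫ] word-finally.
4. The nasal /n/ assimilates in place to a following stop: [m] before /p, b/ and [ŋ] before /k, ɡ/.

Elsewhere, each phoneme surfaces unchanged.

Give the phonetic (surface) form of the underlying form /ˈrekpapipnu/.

/r/ (word-initial) is in the target of rule 1 but the environment (between two vowels) is not met → [r].
/e/ (between /r/ and /k/): rule 2 targets it, but not in an unstressed syllable → unchanged [e].
/k/ stays [k].
/p/ — not in any rule's target class → [p].
/a/ (between /p/ and /p/): in an unstressed syllable, so rule 2 applies → [ə].
/p/ (between /a/ and /i/) is unaffected → [p].
/i/ (between /p/ and /p/) occurs in an unstressed syllable → [ə] by rule 2.
/p/ (between /i/ and /n/): no rule targets it → [p].
/n/ (between /p/ and /u/) fails the environment for rule 4, so it stays [n].
/u/ (word-final): in an unstressed syllable, so rule 2 applies → [ə].

[ˈrekpəpəpnə]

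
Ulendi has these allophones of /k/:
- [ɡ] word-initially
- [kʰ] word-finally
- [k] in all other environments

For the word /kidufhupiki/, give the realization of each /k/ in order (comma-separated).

Occurrence 1 (position 1): word-initially → [ɡ].
Occurrence 2 (position 10): no conditioning environment matches → elsewhere allophone [k].

[ɡ], [k]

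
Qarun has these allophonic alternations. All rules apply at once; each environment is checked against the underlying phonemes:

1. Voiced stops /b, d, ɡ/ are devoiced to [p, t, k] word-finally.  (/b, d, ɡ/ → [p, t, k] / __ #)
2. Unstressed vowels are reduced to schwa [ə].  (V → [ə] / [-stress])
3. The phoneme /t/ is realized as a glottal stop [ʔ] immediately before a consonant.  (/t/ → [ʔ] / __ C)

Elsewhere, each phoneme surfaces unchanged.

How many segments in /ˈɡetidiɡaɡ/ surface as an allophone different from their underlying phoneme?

4

Segments that undergo a rule: /i/ → [ə] (rule 2); /i/ → [ə] (rule 2); /a/ → [ə] (rule 2); /ɡ/ → [k] (rule 1).
All other segments surface unchanged.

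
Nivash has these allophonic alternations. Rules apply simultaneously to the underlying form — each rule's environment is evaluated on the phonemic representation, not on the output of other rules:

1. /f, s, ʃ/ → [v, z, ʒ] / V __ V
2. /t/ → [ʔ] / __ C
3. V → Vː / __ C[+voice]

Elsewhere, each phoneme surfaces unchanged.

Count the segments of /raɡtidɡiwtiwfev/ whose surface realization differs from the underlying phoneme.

5

Segments that undergo a rule: /a/ → [aː] (rule 3); /i/ → [iː] (rule 3); /i/ → [iː] (rule 3); /i/ → [iː] (rule 3); /e/ → [eː] (rule 3).
All other segments surface unchanged.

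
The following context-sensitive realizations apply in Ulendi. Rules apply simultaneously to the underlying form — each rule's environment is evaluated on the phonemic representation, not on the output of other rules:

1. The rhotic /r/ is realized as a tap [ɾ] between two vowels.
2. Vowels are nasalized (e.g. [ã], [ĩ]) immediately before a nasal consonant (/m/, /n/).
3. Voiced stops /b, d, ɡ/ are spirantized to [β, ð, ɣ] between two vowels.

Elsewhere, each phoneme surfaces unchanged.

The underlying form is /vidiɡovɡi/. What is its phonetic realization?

/v/ (word-initial): no rule targets it → [v].
/i/ (between /v/ and /d/) fails the environment for rule 2, so it stays [i].
/d/ (between /i/ and /i/): between two vowels, so rule 3 applies → [ð].
/i/ (between /d/ and /ɡ/) fails the environment for rule 2, so it stays [i].
/ɡ/ (between /i/ and /o/): between two vowels, so rule 3 applies → [ɣ].
/o/ — between /ɡ/ and /v/; rule 2 does not apply here → [o].
/v/ (between /o/ and /ɡ/) is unaffected → [v].
/ɡ/ (between /v/ and /i/) fails the environment for rule 3, so it stays [ɡ].
/i/ (word-final) is in the target of rule 2 but the environment (before a nasal consonant) is not met → [i].

[viðiɣovɡi]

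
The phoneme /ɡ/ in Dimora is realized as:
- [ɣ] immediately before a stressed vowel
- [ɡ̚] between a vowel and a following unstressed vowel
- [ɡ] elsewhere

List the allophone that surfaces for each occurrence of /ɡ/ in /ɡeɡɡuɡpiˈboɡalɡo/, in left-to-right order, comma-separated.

[ɡ], [ɡ], [ɡ], [ɡ], [ɡ̚], [ɡ]

Occurrence 1 (position 1): no conditioning environment matches → elsewhere allophone [ɡ].
Occurrence 2 (position 3): no conditioning environment matches → elsewhere allophone [ɡ].
Occurrence 3 (position 4): no conditioning environment matches → elsewhere allophone [ɡ].
Occurrence 4 (position 6): no conditioning environment matches → elsewhere allophone [ɡ].
Occurrence 5 (position 11): between a vowel and a following unstressed vowel → [ɡ̚].
Occurrence 6 (position 14): no conditioning environment matches → elsewhere allophone [ɡ].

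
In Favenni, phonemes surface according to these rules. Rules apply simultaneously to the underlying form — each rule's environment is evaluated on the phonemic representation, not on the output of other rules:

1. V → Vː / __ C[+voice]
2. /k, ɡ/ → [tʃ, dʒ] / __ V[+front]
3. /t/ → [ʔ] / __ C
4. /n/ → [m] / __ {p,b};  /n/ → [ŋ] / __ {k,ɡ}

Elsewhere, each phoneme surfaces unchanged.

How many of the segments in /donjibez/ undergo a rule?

3

Segments that undergo a rule: /o/ → [oː] (rule 1); /i/ → [iː] (rule 1); /e/ → [eː] (rule 1).
All other segments surface unchanged.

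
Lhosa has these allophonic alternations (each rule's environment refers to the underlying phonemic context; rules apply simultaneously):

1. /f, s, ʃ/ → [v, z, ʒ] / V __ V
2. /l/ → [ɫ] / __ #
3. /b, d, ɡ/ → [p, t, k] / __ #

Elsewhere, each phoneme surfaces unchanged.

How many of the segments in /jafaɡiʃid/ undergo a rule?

Segments that undergo a rule: /f/ → [v] (rule 1); /ʃ/ → [ʒ] (rule 1); /d/ → [t] (rule 3).
All other segments surface unchanged.

3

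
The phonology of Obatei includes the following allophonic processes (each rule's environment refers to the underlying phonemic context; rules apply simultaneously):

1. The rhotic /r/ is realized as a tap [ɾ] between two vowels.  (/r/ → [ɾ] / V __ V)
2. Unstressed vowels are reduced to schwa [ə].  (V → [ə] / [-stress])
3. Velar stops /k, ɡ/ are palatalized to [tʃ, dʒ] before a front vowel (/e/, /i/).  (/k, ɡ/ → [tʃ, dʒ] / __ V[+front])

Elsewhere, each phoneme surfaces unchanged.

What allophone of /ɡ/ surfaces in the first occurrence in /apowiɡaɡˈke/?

[ɡ]

/ɡ/ (between /i/ and /a/) fails the environment for rule 3, so it stays [ɡ].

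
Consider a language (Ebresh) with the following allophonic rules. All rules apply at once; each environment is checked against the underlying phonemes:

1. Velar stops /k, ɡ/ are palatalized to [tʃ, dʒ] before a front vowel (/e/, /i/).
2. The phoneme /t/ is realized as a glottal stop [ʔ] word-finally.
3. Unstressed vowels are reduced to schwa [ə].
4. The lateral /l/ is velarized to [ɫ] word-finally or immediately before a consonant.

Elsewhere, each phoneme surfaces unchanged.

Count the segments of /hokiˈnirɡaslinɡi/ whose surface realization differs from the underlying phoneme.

Segments that undergo a rule: /o/ → [ə] (rule 3); /k/ → [tʃ] (rule 1); /i/ → [ə] (rule 3); /a/ → [ə] (rule 3); /i/ → [ə] (rule 3); /ɡ/ → [dʒ] (rule 1); /i/ → [ə] (rule 3).
All other segments surface unchanged.

7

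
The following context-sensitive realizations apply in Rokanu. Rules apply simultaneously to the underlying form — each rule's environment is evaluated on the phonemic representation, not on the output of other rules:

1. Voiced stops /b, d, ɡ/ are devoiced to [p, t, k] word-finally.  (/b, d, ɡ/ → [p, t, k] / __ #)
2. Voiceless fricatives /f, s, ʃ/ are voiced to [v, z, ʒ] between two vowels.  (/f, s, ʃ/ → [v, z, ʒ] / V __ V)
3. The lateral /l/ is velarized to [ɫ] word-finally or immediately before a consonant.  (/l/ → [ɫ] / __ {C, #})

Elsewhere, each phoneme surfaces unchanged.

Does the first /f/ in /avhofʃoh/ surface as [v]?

No

/f/ (between /o/ and /ʃ/) is in the target of rule 2 but the environment (between two vowels) is not met → [f].
The actual realization is [f], not [v].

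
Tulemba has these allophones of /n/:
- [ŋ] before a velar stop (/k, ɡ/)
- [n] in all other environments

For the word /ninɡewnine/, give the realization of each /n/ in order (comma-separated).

[n], [ŋ], [n], [n]

Occurrence 1 (position 1): no conditioning environment matches → elsewhere allophone [n].
Occurrence 2 (position 3): before a velar stop → [ŋ].
Occurrence 3 (position 7): no conditioning environment matches → elsewhere allophone [n].
Occurrence 4 (position 9): no conditioning environment matches → elsewhere allophone [n].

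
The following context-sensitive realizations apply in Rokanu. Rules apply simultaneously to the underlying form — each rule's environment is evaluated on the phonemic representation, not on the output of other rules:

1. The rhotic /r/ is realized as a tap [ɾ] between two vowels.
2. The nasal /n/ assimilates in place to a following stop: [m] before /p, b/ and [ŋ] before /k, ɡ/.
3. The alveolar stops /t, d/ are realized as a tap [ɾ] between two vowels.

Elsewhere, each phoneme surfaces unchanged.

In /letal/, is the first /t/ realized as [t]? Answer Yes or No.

/t/ — between /e/ and /a/, between two vowels — surfaces as [ɾ] (rule 3).
The actual realization is [ɾ], not [t].

No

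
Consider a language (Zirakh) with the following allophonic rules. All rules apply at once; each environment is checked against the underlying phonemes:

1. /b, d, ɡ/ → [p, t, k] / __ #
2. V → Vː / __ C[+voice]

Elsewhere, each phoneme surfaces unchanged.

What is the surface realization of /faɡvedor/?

[faːɡveːdoːr]

/f/ stays [f].
/a/ meets the environment for rule 2 (before a voiced consonant) → [aː].
/ɡ/ — between /a/ and /v/; rule 1 does not apply here → [ɡ].
/v/ — not in any rule's target class → [v].
/e/ — between /v/ and /d/, before a voiced consonant — surfaces as [eː] (rule 2).
/d/ — between /e/ and /o/; rule 1 does not apply here → [d].
/o/ meets the environment for rule 2 (before a voiced consonant) → [oː].
/r/ stays [r].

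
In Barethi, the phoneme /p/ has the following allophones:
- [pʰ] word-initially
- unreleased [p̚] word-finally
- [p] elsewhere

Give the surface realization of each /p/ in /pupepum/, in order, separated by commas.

[pʰ], [p], [p]

Occurrence 1 (position 1): word-initially → [pʰ].
Occurrence 2 (position 3): no conditioning environment matches → elsewhere allophone [p].
Occurrence 3 (position 5): no conditioning environment matches → elsewhere allophone [p].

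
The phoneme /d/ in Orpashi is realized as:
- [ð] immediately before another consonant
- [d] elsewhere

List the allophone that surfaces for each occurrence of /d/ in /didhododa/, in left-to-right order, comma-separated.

Occurrence 1 (position 1): no conditioning environment matches → elsewhere allophone [d].
Occurrence 2 (position 3): immediately before another consonant → [ð].
Occurrence 3 (position 6): no conditioning environment matches → elsewhere allophone [d].
Occurrence 4 (position 8): no conditioning environment matches → elsewhere allophone [d].

[d], [ð], [d], [d]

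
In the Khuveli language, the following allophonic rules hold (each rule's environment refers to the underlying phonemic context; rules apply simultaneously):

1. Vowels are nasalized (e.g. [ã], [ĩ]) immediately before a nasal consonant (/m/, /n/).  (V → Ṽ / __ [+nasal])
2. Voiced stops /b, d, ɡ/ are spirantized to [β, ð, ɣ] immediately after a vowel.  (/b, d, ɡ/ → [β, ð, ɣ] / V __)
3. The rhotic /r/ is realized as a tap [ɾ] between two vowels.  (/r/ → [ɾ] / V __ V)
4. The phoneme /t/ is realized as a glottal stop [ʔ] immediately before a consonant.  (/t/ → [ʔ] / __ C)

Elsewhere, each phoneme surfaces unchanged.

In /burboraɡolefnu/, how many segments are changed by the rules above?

Segments that undergo a rule: /r/ → [ɾ] (rule 3); /ɡ/ → [ɣ] (rule 2).
All other segments surface unchanged.

2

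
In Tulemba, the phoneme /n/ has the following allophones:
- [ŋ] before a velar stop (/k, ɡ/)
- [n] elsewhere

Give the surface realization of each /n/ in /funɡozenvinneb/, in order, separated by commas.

[ŋ], [n], [n], [n]

Occurrence 1 (position 3): before a velar stop → [ŋ].
Occurrence 2 (position 8): no conditioning environment matches → elsewhere allophone [n].
Occurrence 3 (position 11): no conditioning environment matches → elsewhere allophone [n].
Occurrence 4 (position 12): no conditioning environment matches → elsewhere allophone [n].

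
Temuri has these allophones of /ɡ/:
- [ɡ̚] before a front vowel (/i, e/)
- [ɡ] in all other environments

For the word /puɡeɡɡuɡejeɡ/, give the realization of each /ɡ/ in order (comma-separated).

Occurrence 1 (position 3): before a front vowel (/i, e/) → [ɡ̚].
Occurrence 2 (position 5): no conditioning environment matches → elsewhere allophone [ɡ].
Occurrence 3 (position 6): no conditioning environment matches → elsewhere allophone [ɡ].
Occurrence 4 (position 8): before a front vowel (/i, e/) → [ɡ̚].
Occurrence 5 (position 12): no conditioning environment matches → elsewhere allophone [ɡ].

[ɡ̚], [ɡ], [ɡ], [ɡ̚], [ɡ]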